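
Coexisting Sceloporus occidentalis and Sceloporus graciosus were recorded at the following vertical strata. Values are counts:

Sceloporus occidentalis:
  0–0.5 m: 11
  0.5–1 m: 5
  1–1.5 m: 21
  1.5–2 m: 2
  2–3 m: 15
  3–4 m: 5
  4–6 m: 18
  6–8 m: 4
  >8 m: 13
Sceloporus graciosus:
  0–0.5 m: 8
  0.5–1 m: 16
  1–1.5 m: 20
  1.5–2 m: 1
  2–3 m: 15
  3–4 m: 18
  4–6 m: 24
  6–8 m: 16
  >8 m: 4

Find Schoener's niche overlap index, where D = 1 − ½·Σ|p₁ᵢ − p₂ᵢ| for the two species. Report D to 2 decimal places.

Proportions for Sceloporus occidentalis (n=94): 11/94=0.1170, 5/94=0.0532, 21/94=0.2234, 2/94=0.0213, 15/94=0.1596, 5/94=0.0532, 18/94=0.1915, 4/94=0.0426, 13/94=0.1383
Proportions for Sceloporus graciosus (n=122): 8/122=0.0656, 16/122=0.1311, 20/122=0.1639, 1/122=0.0082, 15/122=0.1230, 18/122=0.1475, 24/122=0.1967, 16/122=0.1311, 4/122=0.0328
Σ|p₁ᵢ − p₂ᵢ| = 0.0514 + 0.0779 + 0.0595 + 0.0131 + 0.0366 + 0.0943 + 0.0052 + 0.0885 + 0.1055 = 0.5320
D = 1 − ½ × 0.5320 = 1 − 0.26600 = 0.73400

0.73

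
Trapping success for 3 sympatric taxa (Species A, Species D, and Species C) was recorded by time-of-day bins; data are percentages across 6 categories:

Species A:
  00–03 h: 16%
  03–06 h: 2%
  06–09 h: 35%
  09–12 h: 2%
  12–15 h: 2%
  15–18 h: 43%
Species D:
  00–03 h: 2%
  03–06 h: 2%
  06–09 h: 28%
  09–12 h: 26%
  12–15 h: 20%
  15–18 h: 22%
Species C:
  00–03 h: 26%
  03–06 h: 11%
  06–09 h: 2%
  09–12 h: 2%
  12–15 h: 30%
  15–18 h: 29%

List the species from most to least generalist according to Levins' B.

Species D > Species C > Species A

Convert percentages to proportions (divide by 100).
Σp_Aᵢ² = 0.16² + 0.02² + 0.35² + 0.02² + 0.02² + 0.43² = 0.0256 + 0.0004 + 0.1225 + 0.0004 + 0.0004 + 0.1849 = 0.3342
B_A = 1 / 0.3342 = 2.9922
Σp_Dᵢ² = 0.02² + 0.02² + 0.28² + 0.26² + 0.20² + 0.22² = 0.0004 + 0.0004 + 0.0784 + 0.0676 + 0.0400 + 0.0484 = 0.2352
B_D = 1 / 0.2352 = 4.2517
Σp_Cᵢ² = 0.26² + 0.11² + 0.02² + 0.02² + 0.30² + 0.29² = 0.0676 + 0.0121 + 0.0004 + 0.0004 + 0.0900 + 0.0841 = 0.2546
B_C = 1 / 0.2546 = 3.9277
Ranking by B (broadest → narrowest): Species D (4.25) > Species C (3.93) > Species A (2.99)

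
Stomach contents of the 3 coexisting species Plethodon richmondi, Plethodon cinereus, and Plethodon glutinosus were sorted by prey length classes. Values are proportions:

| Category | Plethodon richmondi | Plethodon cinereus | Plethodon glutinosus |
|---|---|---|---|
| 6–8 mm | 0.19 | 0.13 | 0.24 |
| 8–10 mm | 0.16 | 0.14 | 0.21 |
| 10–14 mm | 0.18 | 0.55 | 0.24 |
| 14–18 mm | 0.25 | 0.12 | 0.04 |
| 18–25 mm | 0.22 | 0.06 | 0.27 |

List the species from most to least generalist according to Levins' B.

Plethodon richmondi > Plethodon glutinosus > Plethodon cinereus

Σp_richᵢ² = 0.19² + 0.16² + 0.18² + 0.25² + 0.22² = 0.0361 + 0.0256 + 0.0324 + 0.0625 + 0.0484 = 0.2050
B_rich = 1 / 0.2050 = 4.8780
Σp_cineᵢ² = 0.13² + 0.14² + 0.55² + 0.12² + 0.06² = 0.0169 + 0.0196 + 0.3025 + 0.0144 + 0.0036 = 0.3570
B_cine = 1 / 0.3570 = 2.8011
Σp_glutᵢ² = 0.24² + 0.21² + 0.24² + 0.04² + 0.27² = 0.0576 + 0.0441 + 0.0576 + 0.0016 + 0.0729 = 0.2338
B_glut = 1 / 0.2338 = 4.2772
Ranking by B (broadest → narrowest): Plethodon richmondi (4.88) > Plethodon glutinosus (4.28) > Plethodon cinereus (2.80)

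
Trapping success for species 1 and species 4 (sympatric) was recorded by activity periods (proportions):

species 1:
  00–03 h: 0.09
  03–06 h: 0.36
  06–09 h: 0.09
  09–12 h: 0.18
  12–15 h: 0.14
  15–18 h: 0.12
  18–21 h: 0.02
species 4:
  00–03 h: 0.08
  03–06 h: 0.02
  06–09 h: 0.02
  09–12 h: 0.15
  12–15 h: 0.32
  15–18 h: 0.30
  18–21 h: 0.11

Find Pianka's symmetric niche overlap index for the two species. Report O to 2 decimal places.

0.57

Σ p₁ᵢp₂ᵢ = 0.0072 + 0.0072 + 0.0018 + 0.0270 + 0.0448 + 0.0360 + 0.0022 = 0.1262
Σp_1ᵢ² = 0.09² + 0.36² + 0.09² + 0.18² + 0.14² + 0.12² + 0.02² = 0.0081 + 0.1296 + 0.0081 + 0.0324 + 0.0196 + 0.0144 + 0.0004 = 0.2126
Σp_2ᵢ² = 0.08² + 0.02² + 0.02² + 0.15² + 0.32² + 0.30² + 0.11² = 0.0064 + 0.0004 + 0.0004 + 0.0225 + 0.1024 + 0.0900 + 0.0121 = 0.2342
O = 0.1262 / √(0.2126 × 0.2342) = 0.1262 / 0.22314 = 0.5656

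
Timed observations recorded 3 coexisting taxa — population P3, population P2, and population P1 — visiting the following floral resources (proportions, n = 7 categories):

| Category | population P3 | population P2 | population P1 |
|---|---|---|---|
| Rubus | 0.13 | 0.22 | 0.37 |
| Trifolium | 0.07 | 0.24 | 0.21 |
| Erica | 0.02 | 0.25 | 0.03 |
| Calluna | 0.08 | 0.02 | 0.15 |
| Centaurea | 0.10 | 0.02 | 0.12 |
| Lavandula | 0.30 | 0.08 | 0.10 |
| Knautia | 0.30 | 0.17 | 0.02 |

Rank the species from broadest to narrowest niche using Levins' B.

Σp_P3ᵢ² = 0.13² + 0.07² + 0.02² + 0.08² + 0.10² + 0.30² + 0.30² = 0.0169 + 0.0049 + 0.0004 + 0.0064 + 0.0100 + 0.0900 + 0.0900 = 0.2186
B_P3 = 1 / 0.2186 = 4.5746
Σp_P2ᵢ² = 0.22² + 0.24² + 0.25² + 0.02² + 0.02² + 0.08² + 0.17² = 0.0484 + 0.0576 + 0.0625 + 0.0004 + 0.0004 + 0.0064 + 0.0289 = 0.2046
B_P2 = 1 / 0.2046 = 4.8876
Σp_P1ᵢ² = 0.37² + 0.21² + 0.03² + 0.15² + 0.12² + 0.10² + 0.02² = 0.1369 + 0.0441 + 0.0009 + 0.0225 + 0.0144 + 0.0100 + 0.0004 = 0.2292
B_P1 = 1 / 0.2292 = 4.3630
Ranking by B (broadest → narrowest): population P2 (4.89) > population P3 (4.57) > population P1 (4.36)

population P2 > population P3 > population P1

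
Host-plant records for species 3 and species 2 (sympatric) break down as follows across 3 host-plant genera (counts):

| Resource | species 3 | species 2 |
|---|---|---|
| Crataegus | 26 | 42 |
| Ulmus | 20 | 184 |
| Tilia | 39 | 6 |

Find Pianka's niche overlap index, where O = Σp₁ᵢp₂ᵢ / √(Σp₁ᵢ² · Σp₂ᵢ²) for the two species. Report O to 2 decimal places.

Proportions for species 3 (n=85): 26/85=0.3059, 20/85=0.2353, 39/85=0.4588
Proportions for species 2 (n=232): 42/232=0.1810, 184/232=0.7931, 6/232=0.0259
Σ p₁ᵢp₂ᵢ = 0.055368 + 0.186616 + 0.011883 = 0.253867
Σp_1ᵢ² = 0.3059² + 0.2353² + 0.4588² = 0.093575 + 0.055366 + 0.210497 = 0.359438
Σp_2ᵢ² = 0.1810² + 0.7931² + 0.0259² = 0.032761 + 0.629008 + 0.000671 = 0.662440
O = 0.253867 / √(0.359438 × 0.662440) = 0.253867 / 0.4879612 = 0.5203

0.52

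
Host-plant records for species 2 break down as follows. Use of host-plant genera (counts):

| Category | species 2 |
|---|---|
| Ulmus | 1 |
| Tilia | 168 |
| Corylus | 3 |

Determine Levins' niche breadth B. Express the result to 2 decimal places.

Proportions for species 2 (n=172): 1/172=0.0058, 168/172=0.9767, 3/172=0.0174
Σpᵢ² = 0.0058² + 0.9767² + 0.0174² = 0.000034 + 0.953943 + 0.000303 = 0.954280
B = 1 / 0.954280 = 1.0479

1.05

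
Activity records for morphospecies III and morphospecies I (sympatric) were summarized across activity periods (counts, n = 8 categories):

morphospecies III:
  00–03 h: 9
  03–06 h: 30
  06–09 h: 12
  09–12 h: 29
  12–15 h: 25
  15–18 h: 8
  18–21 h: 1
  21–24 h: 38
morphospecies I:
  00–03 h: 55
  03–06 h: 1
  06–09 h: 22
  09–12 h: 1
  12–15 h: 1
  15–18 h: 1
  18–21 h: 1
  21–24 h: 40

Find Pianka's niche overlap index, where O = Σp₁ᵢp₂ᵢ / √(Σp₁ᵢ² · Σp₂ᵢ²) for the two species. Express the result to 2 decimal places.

0.52

Proportions for morphospecies III (n=152): 9/152=0.0592, 30/152=0.1974, 12/152=0.0789, 29/152=0.1908, 25/152=0.1645, 8/152=0.0526, 1/152=0.0066, 38/152=0.2500
Proportions for morphospecies I (n=122): 55/122=0.4508, 1/122=0.0082, 22/122=0.1803, 1/122=0.0082, 1/122=0.0082, 1/122=0.0082, 1/122=0.0082, 40/122=0.3279
Σ p₁ᵢp₂ᵢ = 0.026687 + 0.001619 + 0.014226 + 0.001565 + 0.001349 + 0.000431 + 0.000054 + 0.081975 = 0.127906
Σp_1ᵢ² = 0.0592² + 0.1974² + 0.0789² + 0.1908² + 0.1645² + 0.0526² + 0.0066² + 0.2500² = 0.003505 + 0.038967 + 0.006225 + 0.036405 + 0.027060 + 0.002767 + 0.000044 + 0.062500 = 0.177473
Σp_2ᵢ² = 0.4508² + 0.0082² + 0.1803² + 0.0082² + 0.0082² + 0.0082² + 0.0082² + 0.3279² = 0.203221 + 0.000067 + 0.032508 + 0.000067 + 0.000067 + 0.000067 + 0.000067 + 0.107518 = 0.343582
O = 0.127906 / √(0.177473 × 0.343582) = 0.127906 / 0.2469343 = 0.5180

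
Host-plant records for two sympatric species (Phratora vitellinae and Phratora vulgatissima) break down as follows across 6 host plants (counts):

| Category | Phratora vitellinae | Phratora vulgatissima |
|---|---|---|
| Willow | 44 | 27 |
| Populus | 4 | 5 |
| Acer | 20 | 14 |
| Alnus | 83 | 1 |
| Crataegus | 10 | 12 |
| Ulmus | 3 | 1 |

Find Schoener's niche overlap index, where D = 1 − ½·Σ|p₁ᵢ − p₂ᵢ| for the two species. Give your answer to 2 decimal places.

0.51

Proportions for Phratora vitellinae (n=164): 44/164=0.2683, 4/164=0.0244, 20/164=0.1220, 83/164=0.5061, 10/164=0.0610, 3/164=0.0183
Proportions for Phratora vulgatissima (n=60): 27/60=0.4500, 5/60=0.0833, 14/60=0.2333, 1/60=0.0167, 12/60=0.2000, 1/60=0.0167
Σ|p₁ᵢ − p₂ᵢ| = 0.1817 + 0.0589 + 0.1113 + 0.4894 + 0.1390 + 0.0016 = 0.9819
D = 1 − ½ × 0.9819 = 1 − 0.49095 = 0.50905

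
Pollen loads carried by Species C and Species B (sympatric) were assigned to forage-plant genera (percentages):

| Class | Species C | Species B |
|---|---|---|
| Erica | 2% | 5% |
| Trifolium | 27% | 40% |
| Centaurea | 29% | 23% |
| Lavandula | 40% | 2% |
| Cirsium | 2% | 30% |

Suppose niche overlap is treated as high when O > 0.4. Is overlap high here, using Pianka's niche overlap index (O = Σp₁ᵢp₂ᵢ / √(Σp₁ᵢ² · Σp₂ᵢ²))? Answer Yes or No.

Convert percentages to proportions (divide by 100).
Σ p₁ᵢp₂ᵢ = 0.0010 + 0.1080 + 0.0667 + 0.0080 + 0.0060 = 0.1897
Σp_1ᵢ² = 0.02² + 0.27² + 0.29² + 0.40² + 0.02² = 0.0004 + 0.0729 + 0.0841 + 0.1600 + 0.0004 = 0.3178
Σp_2ᵢ² = 0.05² + 0.40² + 0.23² + 0.02² + 0.30² = 0.0025 + 0.1600 + 0.0529 + 0.0004 + 0.0900 = 0.3058
O = 0.1897 / √(0.3178 × 0.3058) = 0.1897 / 0.31174 = 0.6085
O = 0.6085 > 0.4 → Yes.

Yes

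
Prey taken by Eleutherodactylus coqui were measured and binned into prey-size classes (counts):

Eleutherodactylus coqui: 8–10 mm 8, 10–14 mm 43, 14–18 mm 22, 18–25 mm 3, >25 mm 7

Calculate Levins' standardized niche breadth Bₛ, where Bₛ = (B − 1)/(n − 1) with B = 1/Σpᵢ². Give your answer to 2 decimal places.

Proportions for Eleutherodactylus coqui (n=83): 8/83=0.0964, 43/83=0.5181, 22/83=0.2651, 3/83=0.0361, 7/83=0.0843
Σpᵢ² = 0.0964² + 0.5181² + 0.2651² + 0.0361² + 0.0843² = 0.009293 + 0.268428 + 0.070278 + 0.001303 + 0.007106 = 0.356408
B = 1 / 0.356408 = 2.8058
Bₛ = (B − 1)/(n − 1) = (2.8058 − 1)/(5 − 1) = 1.8058/4 = 0.4515

0.45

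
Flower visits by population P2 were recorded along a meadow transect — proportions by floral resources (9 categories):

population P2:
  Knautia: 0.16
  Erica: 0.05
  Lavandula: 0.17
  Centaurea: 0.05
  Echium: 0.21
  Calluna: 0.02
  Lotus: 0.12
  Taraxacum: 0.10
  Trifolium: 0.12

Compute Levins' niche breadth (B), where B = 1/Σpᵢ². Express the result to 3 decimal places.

7.003

Σpᵢ² = 0.16² + 0.05² + 0.17² + 0.05² + 0.21² + 0.02² + 0.12² + 0.10² + 0.12² = 0.0256 + 0.0025 + 0.0289 + 0.0025 + 0.0441 + 0.0004 + 0.0144 + 0.0100 + 0.0144 = 0.1428
B = 1 / 0.1428 = 7.00280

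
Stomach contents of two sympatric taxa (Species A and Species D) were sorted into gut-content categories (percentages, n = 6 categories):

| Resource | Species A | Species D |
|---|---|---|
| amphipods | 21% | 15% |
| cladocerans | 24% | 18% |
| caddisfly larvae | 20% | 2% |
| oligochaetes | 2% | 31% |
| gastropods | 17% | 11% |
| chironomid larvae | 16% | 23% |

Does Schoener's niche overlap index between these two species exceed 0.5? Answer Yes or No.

Convert percentages to proportions (divide by 100).
Σ|p₁ᵢ − p₂ᵢ| = 0.06 + 0.06 + 0.18 + 0.29 + 0.06 + 0.07 = 0.72
D = 1 − ½ × 0.72 = 1 − 0.360 = 0.6400
D = 0.6400 > 0.5 → Yes.

Yes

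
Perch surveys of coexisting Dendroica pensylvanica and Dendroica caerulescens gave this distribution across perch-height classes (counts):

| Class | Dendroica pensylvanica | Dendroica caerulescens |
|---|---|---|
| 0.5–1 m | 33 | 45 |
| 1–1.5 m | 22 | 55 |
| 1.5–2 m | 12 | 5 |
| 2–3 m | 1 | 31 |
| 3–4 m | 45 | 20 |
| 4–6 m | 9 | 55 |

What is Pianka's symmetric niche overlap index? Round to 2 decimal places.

Proportions for Dendroica pensylvanica (n=122): 33/122=0.2705, 22/122=0.1803, 12/122=0.0984, 1/122=0.0082, 45/122=0.3689, 9/122=0.0738
Proportions for Dendroica caerulescens (n=211): 45/211=0.2133, 55/211=0.2607, 5/211=0.0237, 31/211=0.1469, 20/211=0.0948, 55/211=0.2607
Σ p₁ᵢp₂ᵢ = 0.057698 + 0.047004 + 0.002332 + 0.001205 + 0.034972 + 0.019240 = 0.162451
Σp_1ᵢ² = 0.2705² + 0.1803² + 0.0984² + 0.0082² + 0.3689² + 0.0738² = 0.073170 + 0.032508 + 0.009683 + 0.000067 + 0.136087 + 0.005446 = 0.256961
Σp_2ᵢ² = 0.2133² + 0.2607² + 0.0237² + 0.1469² + 0.0948² + 0.2607² = 0.045497 + 0.067964 + 0.000562 + 0.021580 + 0.008987 + 0.067964 = 0.212554
O = 0.162451 / √(0.256961 × 0.212554) = 0.162451 / 0.2337051 = 0.6951

0.70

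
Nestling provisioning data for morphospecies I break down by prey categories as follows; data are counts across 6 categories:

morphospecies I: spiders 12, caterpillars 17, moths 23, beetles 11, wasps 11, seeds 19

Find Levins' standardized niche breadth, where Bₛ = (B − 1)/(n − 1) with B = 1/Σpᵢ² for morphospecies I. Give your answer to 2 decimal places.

0.91

Proportions for morphospecies I (n=93): 12/93=0.1290, 17/93=0.1828, 23/93=0.2473, 11/93=0.1183, 11/93=0.1183, 19/93=0.2043
Σpᵢ² = 0.1290² + 0.1828² + 0.2473² + 0.1183² + 0.1183² + 0.2043² = 0.016641 + 0.033416 + 0.061157 + 0.013995 + 0.013995 + 0.041738 = 0.180942
B = 1 / 0.180942 = 5.5266
Bₛ = (B − 1)/(n − 1) = (5.5266 − 1)/(6 − 1) = 4.5266/5 = 0.9053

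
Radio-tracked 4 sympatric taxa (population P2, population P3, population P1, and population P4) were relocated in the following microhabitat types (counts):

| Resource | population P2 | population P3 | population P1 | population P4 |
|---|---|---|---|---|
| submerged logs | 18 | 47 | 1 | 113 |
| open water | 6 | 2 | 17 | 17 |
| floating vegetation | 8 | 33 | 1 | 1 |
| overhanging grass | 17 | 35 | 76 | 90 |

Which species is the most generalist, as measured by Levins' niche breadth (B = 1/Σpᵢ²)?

population P2

Proportions for population P2 (n=49): 18/49=0.3673, 6/49=0.1224, 8/49=0.1633, 17/49=0.3469
Proportions for population P3 (n=117): 47/117=0.4017, 2/117=0.0171, 33/117=0.2821, 35/117=0.2991
Proportions for population P1 (n=95): 1/95=0.0105, 17/95=0.1789, 1/95=0.0105, 76/95=0.8000
Proportions for population P4 (n=221): 113/221=0.5113, 17/221=0.0769, 1/221=0.0045, 90/221=0.4072
Σp_P2ᵢ² = 0.3673² + 0.1224² + 0.1633² + 0.3469² = 0.134909 + 0.014982 + 0.026667 + 0.120340 = 0.296898
B_P2 = 1 / 0.296898 = 3.3682
Σp_P3ᵢ² = 0.4017² + 0.0171² + 0.2821² + 0.2991² = 0.161363 + 0.000292 + 0.079580 + 0.089461 = 0.330696
B_P3 = 1 / 0.330696 = 3.0239
Σp_P1ᵢ² = 0.0105² + 0.1789² + 0.0105² + 0.8000² = 0.000110 + 0.032005 + 0.000110 + 0.640000 = 0.672225
B_P1 = 1 / 0.672225 = 1.4876
Σp_P4ᵢ² = 0.5113² + 0.0769² + 0.0045² + 0.4072² = 0.261428 + 0.005914 + 0.000020 + 0.165812 = 0.433174
B_P4 = 1 / 0.433174 = 2.3085
Highest B → broadest niche (most generalist): population P2 (B = 3.37).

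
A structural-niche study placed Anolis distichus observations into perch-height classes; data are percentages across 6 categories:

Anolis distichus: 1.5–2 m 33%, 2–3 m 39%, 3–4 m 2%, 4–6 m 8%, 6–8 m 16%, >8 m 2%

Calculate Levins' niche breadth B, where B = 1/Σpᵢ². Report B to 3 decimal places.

Convert percentages to proportions (divide by 100).
Σpᵢ² = 0.33² + 0.39² + 0.02² + 0.08² + 0.16² + 0.02² = 0.1089 + 0.1521 + 0.0004 + 0.0064 + 0.0256 + 0.0004 = 0.2938
B = 1 / 0.2938 = 3.40368

3.404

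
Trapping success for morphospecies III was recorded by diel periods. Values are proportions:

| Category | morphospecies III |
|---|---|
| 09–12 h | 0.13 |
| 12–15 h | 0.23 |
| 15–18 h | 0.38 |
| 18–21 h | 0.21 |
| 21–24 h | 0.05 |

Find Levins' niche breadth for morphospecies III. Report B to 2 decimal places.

Σpᵢ² = 0.13² + 0.23² + 0.38² + 0.21² + 0.05² = 0.0169 + 0.0529 + 0.1444 + 0.0441 + 0.0025 = 0.2608
B = 1 / 0.2608 = 3.8344

3.83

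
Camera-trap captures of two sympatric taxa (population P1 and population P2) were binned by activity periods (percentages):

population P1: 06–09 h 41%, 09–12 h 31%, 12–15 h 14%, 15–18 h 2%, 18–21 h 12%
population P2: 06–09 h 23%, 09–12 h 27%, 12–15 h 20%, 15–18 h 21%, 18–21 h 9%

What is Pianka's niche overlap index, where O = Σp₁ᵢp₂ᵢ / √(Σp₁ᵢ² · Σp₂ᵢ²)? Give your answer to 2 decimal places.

0.87

Convert percentages to proportions (divide by 100).
Σ p₁ᵢp₂ᵢ = 0.0943 + 0.0837 + 0.0280 + 0.0042 + 0.0108 = 0.2210
Σp_1ᵢ² = 0.41² + 0.31² + 0.14² + 0.02² + 0.12² = 0.1681 + 0.0961 + 0.0196 + 0.0004 + 0.0144 = 0.2986
Σp_2ᵢ² = 0.23² + 0.27² + 0.20² + 0.21² + 0.09² = 0.0529 + 0.0729 + 0.0400 + 0.0441 + 0.0081 = 0.2180
O = 0.2210 / √(0.2986 × 0.2180) = 0.2210 / 0.25514 = 0.8662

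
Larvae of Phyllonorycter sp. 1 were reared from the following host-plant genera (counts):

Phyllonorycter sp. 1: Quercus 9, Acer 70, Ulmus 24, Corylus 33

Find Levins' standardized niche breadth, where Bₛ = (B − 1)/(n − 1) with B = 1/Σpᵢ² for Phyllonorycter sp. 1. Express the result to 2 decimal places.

0.59

Proportions for Phyllonorycter sp. 1 (n=136): 9/136=0.0662, 70/136=0.5147, 24/136=0.1765, 33/136=0.2426
Σpᵢ² = 0.0662² + 0.5147² + 0.1765² + 0.2426² = 0.004382 + 0.264916 + 0.031152 + 0.058855 = 0.359305
B = 1 / 0.359305 = 2.7832
Bₛ = (B − 1)/(n − 1) = (2.7832 − 1)/(4 − 1) = 1.7832/3 = 0.5944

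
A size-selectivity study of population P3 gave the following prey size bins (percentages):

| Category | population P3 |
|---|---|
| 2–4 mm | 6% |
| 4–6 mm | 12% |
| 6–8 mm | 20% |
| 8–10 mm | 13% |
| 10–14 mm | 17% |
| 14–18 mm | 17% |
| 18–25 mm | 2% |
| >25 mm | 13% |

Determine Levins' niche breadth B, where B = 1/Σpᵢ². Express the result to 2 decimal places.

Convert percentages to proportions (divide by 100).
Σpᵢ² = 0.06² + 0.12² + 0.20² + 0.13² + 0.17² + 0.17² + 0.02² + 0.13² = 0.0036 + 0.0144 + 0.0400 + 0.0169 + 0.0289 + 0.0289 + 0.0004 + 0.0169 = 0.1500
B = 1 / 0.1500 = 6.6667

6.67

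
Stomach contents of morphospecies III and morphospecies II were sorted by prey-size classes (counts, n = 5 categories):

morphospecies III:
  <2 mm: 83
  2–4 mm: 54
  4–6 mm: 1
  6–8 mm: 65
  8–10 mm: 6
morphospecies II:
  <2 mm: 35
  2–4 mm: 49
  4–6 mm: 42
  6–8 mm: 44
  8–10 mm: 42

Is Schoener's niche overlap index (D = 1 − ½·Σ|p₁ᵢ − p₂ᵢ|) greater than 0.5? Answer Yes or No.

Proportions for morphospecies III (n=209): 83/209=0.3971, 54/209=0.2584, 1/209=0.0048, 65/209=0.3110, 6/209=0.0287
Proportions for morphospecies II (n=212): 35/212=0.1651, 49/212=0.2311, 42/212=0.1981, 44/212=0.2075, 42/212=0.1981
Σ|p₁ᵢ − p₂ᵢ| = 0.2320 + 0.0273 + 0.1933 + 0.1035 + 0.1694 = 0.7255
D = 1 − ½ × 0.7255 = 1 − 0.36275 = 0.63725
D = 0.63725 > 0.5 → Yes.

Yes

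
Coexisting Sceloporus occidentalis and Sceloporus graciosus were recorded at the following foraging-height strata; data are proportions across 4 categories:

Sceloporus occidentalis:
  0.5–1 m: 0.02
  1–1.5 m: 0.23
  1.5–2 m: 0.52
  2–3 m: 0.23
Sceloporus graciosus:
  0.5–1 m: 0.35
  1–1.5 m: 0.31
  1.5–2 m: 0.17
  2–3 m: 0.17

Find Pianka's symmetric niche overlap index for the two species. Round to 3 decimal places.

0.638

Σ p₁ᵢp₂ᵢ = 0.0070 + 0.0713 + 0.0884 + 0.0391 = 0.2058
Σp_1ᵢ² = 0.02² + 0.23² + 0.52² + 0.23² = 0.0004 + 0.0529 + 0.2704 + 0.0529 = 0.3766
Σp_2ᵢ² = 0.35² + 0.31² + 0.17² + 0.17² = 0.1225 + 0.0961 + 0.0289 + 0.0289 = 0.2764
O = 0.2058 / √(0.3766 × 0.2764) = 0.2058 / 0.322633 = 0.63788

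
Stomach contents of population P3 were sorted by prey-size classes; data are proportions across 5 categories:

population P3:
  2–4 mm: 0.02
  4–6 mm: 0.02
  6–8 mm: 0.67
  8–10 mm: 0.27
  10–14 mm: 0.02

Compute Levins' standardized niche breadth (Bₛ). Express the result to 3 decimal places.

0.228

Σpᵢ² = 0.02² + 0.02² + 0.67² + 0.27² + 0.02² = 0.0004 + 0.0004 + 0.4489 + 0.0729 + 0.0004 = 0.5230
B = 1 / 0.5230 = 1.91205
Bₛ = (B − 1)/(n − 1) = (1.91205 − 1)/(5 − 1) = 0.91205/4 = 0.22801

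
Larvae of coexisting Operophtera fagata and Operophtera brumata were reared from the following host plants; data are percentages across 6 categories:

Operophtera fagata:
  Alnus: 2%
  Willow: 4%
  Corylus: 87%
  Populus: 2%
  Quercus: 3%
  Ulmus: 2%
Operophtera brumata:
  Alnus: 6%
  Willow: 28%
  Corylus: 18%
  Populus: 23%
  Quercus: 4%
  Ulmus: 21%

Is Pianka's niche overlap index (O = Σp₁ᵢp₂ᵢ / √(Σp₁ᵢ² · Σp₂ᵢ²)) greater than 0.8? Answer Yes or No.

No

Convert percentages to proportions (divide by 100).
Σ p₁ᵢp₂ᵢ = 0.0012 + 0.0112 + 0.1566 + 0.0046 + 0.0012 + 0.0042 = 0.1790
Σp_1ᵢ² = 0.02² + 0.04² + 0.87² + 0.02² + 0.03² + 0.02² = 0.0004 + 0.0016 + 0.7569 + 0.0004 + 0.0009 + 0.0004 = 0.7606
Σp_2ᵢ² = 0.06² + 0.28² + 0.18² + 0.23² + 0.04² + 0.21² = 0.0036 + 0.0784 + 0.0324 + 0.0529 + 0.0016 + 0.0441 = 0.2130
O = 0.1790 / √(0.7606 × 0.2130) = 0.1790 / 0.40250 = 0.4447
O = 0.4447 < 0.8 → No.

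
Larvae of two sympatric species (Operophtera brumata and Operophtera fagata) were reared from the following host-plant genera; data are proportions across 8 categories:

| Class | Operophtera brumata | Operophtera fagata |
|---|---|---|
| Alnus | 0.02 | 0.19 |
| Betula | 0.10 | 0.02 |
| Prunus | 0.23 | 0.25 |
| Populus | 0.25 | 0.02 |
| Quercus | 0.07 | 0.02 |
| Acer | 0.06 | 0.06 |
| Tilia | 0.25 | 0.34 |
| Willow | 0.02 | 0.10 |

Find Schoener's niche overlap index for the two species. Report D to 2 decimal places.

0.64

Σ|p₁ᵢ − p₂ᵢ| = 0.17 + 0.08 + 0.02 + 0.23 + 0.05 + 0.00 + 0.09 + 0.08 = 0.72
D = 1 − ½ × 0.72 = 1 − 0.360 = 0.6400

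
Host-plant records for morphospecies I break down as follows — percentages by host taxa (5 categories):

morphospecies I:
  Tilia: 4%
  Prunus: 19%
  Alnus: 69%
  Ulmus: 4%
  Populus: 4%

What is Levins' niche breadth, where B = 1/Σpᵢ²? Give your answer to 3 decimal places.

1.934

Convert percentages to proportions (divide by 100).
Σpᵢ² = 0.04² + 0.19² + 0.69² + 0.04² + 0.04² = 0.0016 + 0.0361 + 0.4761 + 0.0016 + 0.0016 = 0.5170
B = 1 / 0.5170 = 1.93424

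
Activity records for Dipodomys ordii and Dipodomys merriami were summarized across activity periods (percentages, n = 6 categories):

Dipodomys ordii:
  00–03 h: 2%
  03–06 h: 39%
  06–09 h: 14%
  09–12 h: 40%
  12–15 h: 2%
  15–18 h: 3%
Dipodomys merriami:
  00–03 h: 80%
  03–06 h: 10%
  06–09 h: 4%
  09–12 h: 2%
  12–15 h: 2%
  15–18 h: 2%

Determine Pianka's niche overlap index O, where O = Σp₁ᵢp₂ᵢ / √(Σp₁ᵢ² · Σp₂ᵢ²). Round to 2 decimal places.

Convert percentages to proportions (divide by 100).
Σ p₁ᵢp₂ᵢ = 0.0160 + 0.0390 + 0.0056 + 0.0080 + 0.0004 + 0.0006 = 0.0696
Σp_1ᵢ² = 0.02² + 0.39² + 0.14² + 0.40² + 0.02² + 0.03² = 0.0004 + 0.1521 + 0.0196 + 0.1600 + 0.0004 + 0.0009 = 0.3334
Σp_2ᵢ² = 0.80² + 0.10² + 0.04² + 0.02² + 0.02² + 0.02² = 0.6400 + 0.0100 + 0.0016 + 0.0004 + 0.0004 + 0.0004 = 0.6528
O = 0.0696 / √(0.3334 × 0.6528) = 0.0696 / 0.46652 = 0.1492

0.15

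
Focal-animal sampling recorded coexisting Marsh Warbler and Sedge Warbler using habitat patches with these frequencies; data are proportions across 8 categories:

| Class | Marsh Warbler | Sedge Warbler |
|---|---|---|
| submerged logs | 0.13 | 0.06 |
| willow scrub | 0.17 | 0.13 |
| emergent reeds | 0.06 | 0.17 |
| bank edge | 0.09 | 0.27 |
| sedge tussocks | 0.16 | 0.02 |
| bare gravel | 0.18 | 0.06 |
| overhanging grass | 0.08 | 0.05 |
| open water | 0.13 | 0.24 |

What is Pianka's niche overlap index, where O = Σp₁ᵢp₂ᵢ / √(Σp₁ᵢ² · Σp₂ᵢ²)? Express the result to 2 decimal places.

Σ p₁ᵢp₂ᵢ = 0.0078 + 0.0221 + 0.0102 + 0.0243 + 0.0032 + 0.0108 + 0.0040 + 0.0312 = 0.1136
Σp_1ᵢ² = 0.13² + 0.17² + 0.06² + 0.09² + 0.16² + 0.18² + 0.08² + 0.13² = 0.0169 + 0.0289 + 0.0036 + 0.0081 + 0.0256 + 0.0324 + 0.0064 + 0.0169 = 0.1388
Σp_2ᵢ² = 0.06² + 0.13² + 0.17² + 0.27² + 0.02² + 0.06² + 0.05² + 0.24² = 0.0036 + 0.0169 + 0.0289 + 0.0729 + 0.0004 + 0.0036 + 0.0025 + 0.0576 = 0.1864
O = 0.1136 / √(0.1388 × 0.1864) = 0.1136 / 0.16085 = 0.7062

0.71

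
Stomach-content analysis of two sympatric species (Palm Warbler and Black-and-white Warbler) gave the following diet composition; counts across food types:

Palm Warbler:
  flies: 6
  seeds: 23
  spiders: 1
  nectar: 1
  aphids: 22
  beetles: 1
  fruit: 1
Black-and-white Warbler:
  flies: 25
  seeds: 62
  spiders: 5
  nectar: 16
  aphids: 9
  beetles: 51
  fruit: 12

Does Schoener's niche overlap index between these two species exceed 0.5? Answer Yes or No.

Proportions for Palm Warbler (n=55): 6/55=0.1091, 23/55=0.4182, 1/55=0.0182, 1/55=0.0182, 22/55=0.4000, 1/55=0.0182, 1/55=0.0182
Proportions for Black-and-white Warbler (n=180): 25/180=0.1389, 62/180=0.3444, 5/180=0.0278, 16/180=0.0889, 9/180=0.0500, 51/180=0.2833, 12/180=0.0667
Σ|p₁ᵢ − p₂ᵢ| = 0.0298 + 0.0738 + 0.0096 + 0.0707 + 0.3500 + 0.2651 + 0.0485 = 0.8475
D = 1 − ½ × 0.8475 = 1 − 0.42375 = 0.57625
D = 0.57625 > 0.5 → Yes.

Yes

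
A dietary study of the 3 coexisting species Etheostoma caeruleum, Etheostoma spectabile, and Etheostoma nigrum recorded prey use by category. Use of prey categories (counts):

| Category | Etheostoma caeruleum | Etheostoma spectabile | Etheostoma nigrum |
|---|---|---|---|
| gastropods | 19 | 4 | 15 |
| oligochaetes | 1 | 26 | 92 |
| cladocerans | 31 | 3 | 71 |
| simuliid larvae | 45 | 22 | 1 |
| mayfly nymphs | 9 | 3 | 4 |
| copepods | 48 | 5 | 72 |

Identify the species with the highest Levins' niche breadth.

Etheostoma caeruleum

Proportions for Etheostoma caeruleum (n=153): 19/153=0.1242, 1/153=0.0065, 31/153=0.2026, 45/153=0.2941, 9/153=0.0588, 48/153=0.3137
Proportions for Etheostoma spectabile (n=63): 4/63=0.0635, 26/63=0.4127, 3/63=0.0476, 22/63=0.3492, 3/63=0.0476, 5/63=0.0794
Proportions for Etheostoma nigrum (n=255): 15/255=0.0588, 92/255=0.3608, 71/255=0.2784, 1/255=0.0039, 4/255=0.0157, 72/255=0.2824
Σp_caerᵢ² = 0.1242² + 0.0065² + 0.2026² + 0.2941² + 0.0588² + 0.3137² = 0.015426 + 0.000042 + 0.041047 + 0.086495 + 0.003457 + 0.098408 = 0.244875
B_caer = 1 / 0.244875 = 4.0837
Σp_specᵢ² = 0.0635² + 0.4127² + 0.0476² + 0.3492² + 0.0476² + 0.0794² = 0.004032 + 0.170321 + 0.002266 + 0.121941 + 0.002266 + 0.006304 = 0.307130
B_spec = 1 / 0.307130 = 3.2560
Σp_nigrᵢ² = 0.0588² + 0.3608² + 0.2784² + 0.0039² + 0.0157² + 0.2824² = 0.003457 + 0.130177 + 0.077507 + 0.000015 + 0.000246 + 0.079750 = 0.291152
B_nigr = 1 / 0.291152 = 3.4346
Highest B → broadest niche (most generalist): Etheostoma caeruleum (B = 4.08).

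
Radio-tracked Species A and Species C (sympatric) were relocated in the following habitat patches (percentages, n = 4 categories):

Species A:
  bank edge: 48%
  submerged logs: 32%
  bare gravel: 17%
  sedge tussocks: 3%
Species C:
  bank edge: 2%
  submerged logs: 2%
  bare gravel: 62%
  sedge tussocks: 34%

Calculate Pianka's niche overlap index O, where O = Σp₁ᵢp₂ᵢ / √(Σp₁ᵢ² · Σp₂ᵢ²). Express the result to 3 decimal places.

Convert percentages to proportions (divide by 100).
Σ p₁ᵢp₂ᵢ = 0.0096 + 0.0064 + 0.1054 + 0.0102 = 0.1316
Σp_1ᵢ² = 0.48² + 0.32² + 0.17² + 0.03² = 0.2304 + 0.1024 + 0.0289 + 0.0009 = 0.3626
Σp_2ᵢ² = 0.02² + 0.02² + 0.62² + 0.34² = 0.0004 + 0.0004 + 0.3844 + 0.1156 = 0.5008
O = 0.1316 / √(0.3626 × 0.5008) = 0.1316 / 0.426134 = 0.30882

0.309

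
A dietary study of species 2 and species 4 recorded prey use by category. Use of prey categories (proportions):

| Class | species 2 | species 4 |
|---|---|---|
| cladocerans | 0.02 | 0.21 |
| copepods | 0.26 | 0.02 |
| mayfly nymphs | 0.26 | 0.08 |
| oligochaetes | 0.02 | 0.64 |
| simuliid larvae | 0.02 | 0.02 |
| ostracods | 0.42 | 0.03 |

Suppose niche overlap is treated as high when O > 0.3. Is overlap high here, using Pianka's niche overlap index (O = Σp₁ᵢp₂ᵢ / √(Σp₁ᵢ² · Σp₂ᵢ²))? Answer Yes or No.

Σ p₁ᵢp₂ᵢ = 0.0042 + 0.0052 + 0.0208 + 0.0128 + 0.0004 + 0.0126 = 0.0560
Σp_1ᵢ² = 0.02² + 0.26² + 0.26² + 0.02² + 0.02² + 0.42² = 0.0004 + 0.0676 + 0.0676 + 0.0004 + 0.0004 + 0.1764 = 0.3128
Σp_2ᵢ² = 0.21² + 0.02² + 0.08² + 0.64² + 0.02² + 0.03² = 0.0441 + 0.0004 + 0.0064 + 0.4096 + 0.0004 + 0.0009 = 0.4618
O = 0.0560 / √(0.3128 × 0.4618) = 0.0560 / 0.38007 = 0.1473
O = 0.1473 < 0.3 → No.

No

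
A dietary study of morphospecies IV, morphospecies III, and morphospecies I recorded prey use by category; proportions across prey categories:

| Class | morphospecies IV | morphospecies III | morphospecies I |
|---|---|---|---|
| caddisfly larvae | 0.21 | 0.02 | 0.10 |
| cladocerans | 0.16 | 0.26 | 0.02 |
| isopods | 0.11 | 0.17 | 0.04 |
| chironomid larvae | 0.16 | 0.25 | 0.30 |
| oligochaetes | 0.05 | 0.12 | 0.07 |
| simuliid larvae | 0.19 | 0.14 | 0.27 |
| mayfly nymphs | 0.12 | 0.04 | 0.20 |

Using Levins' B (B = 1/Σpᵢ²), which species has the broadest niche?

Σp_IVᵢ² = 0.21² + 0.16² + 0.11² + 0.16² + 0.05² + 0.19² + 0.12² = 0.0441 + 0.0256 + 0.0121 + 0.0256 + 0.0025 + 0.0361 + 0.0144 = 0.1604
B_IV = 1 / 0.1604 = 6.2344
Σp_IIIᵢ² = 0.02² + 0.26² + 0.17² + 0.25² + 0.12² + 0.14² + 0.04² = 0.0004 + 0.0676 + 0.0289 + 0.0625 + 0.0144 + 0.0196 + 0.0016 = 0.1950
B_III = 1 / 0.1950 = 5.1282
Σp_Iᵢ² = 0.10² + 0.02² + 0.04² + 0.30² + 0.07² + 0.27² + 0.20² = 0.0100 + 0.0004 + 0.0016 + 0.0900 + 0.0049 + 0.0729 + 0.0400 = 0.2198
B_I = 1 / 0.2198 = 4.5496
Highest B → broadest niche (most generalist): morphospecies IV (B = 6.23).

morphospecies IV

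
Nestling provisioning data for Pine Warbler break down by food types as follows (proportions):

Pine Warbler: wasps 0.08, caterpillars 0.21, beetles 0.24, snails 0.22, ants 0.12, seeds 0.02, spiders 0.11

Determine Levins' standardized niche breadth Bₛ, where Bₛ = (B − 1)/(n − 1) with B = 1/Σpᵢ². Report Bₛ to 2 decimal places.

0.74

Σpᵢ² = 0.08² + 0.21² + 0.24² + 0.22² + 0.12² + 0.02² + 0.11² = 0.0064 + 0.0441 + 0.0576 + 0.0484 + 0.0144 + 0.0004 + 0.0121 = 0.1834
B = 1 / 0.1834 = 5.4526
Bₛ = (B − 1)/(n − 1) = (5.4526 − 1)/(7 − 1) = 4.4526/6 = 0.7421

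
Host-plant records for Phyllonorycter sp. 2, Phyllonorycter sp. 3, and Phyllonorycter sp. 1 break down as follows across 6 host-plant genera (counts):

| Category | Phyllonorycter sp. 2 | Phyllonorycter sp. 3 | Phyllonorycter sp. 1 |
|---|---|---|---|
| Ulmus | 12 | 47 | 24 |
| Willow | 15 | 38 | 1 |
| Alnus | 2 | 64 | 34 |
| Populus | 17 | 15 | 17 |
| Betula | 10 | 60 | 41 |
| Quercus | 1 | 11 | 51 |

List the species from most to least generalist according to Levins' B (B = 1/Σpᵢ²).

Proportions for Phyllonorycter sp. 2 (n=57): 12/57=0.2105, 15/57=0.2632, 2/57=0.0351, 17/57=0.2982, 10/57=0.1754, 1/57=0.0175
Proportions for Phyllonorycter sp. 3 (n=235): 47/235=0.2000, 38/235=0.1617, 64/235=0.2723, 15/235=0.0638, 60/235=0.2553, 11/235=0.0468
Proportions for Phyllonorycter sp. 1 (n=168): 24/168=0.1429, 1/168=0.0060, 34/168=0.2024, 17/168=0.1012, 41/168=0.2440, 51/168=0.3036
Σp_2ᵢ² = 0.2105² + 0.2632² + 0.0351² + 0.2982² + 0.1754² + 0.0175² = 0.044310 + 0.069274 + 0.001232 + 0.088923 + 0.030765 + 0.000306 = 0.234810
B_2 = 1 / 0.234810 = 4.2588
Σp_3ᵢ² = 0.2000² + 0.1617² + 0.2723² + 0.0638² + 0.2553² + 0.0468² = 0.040000 + 0.026147 + 0.074147 + 0.004070 + 0.065178 + 0.002190 = 0.211732
B_3 = 1 / 0.211732 = 4.7230
Σp_1ᵢ² = 0.1429² + 0.0060² + 0.2024² + 0.1012² + 0.2440² + 0.3036² = 0.020420 + 0.000036 + 0.040966 + 0.010241 + 0.059536 + 0.092173 = 0.223372
B_1 = 1 / 0.223372 = 4.4768
Ranking by B (broadest → narrowest): Phyllonorycter sp. 3 (4.72) > Phyllonorycter sp. 1 (4.48) > Phyllonorycter sp. 2 (4.26)

Phyllonorycter sp. 3 > Phyllonorycter sp. 1 > Phyllonorycter sp. 2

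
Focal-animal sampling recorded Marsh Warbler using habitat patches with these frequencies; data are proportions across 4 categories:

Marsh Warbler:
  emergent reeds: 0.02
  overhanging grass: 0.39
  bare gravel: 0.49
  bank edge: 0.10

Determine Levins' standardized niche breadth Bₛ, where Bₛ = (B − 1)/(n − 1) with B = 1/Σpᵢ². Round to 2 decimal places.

Σpᵢ² = 0.02² + 0.39² + 0.49² + 0.10² = 0.0004 + 0.1521 + 0.2401 + 0.0100 = 0.4026
B = 1 / 0.4026 = 2.4839
Bₛ = (B − 1)/(n − 1) = (2.4839 − 1)/(4 − 1) = 1.4839/3 = 0.4946

0.49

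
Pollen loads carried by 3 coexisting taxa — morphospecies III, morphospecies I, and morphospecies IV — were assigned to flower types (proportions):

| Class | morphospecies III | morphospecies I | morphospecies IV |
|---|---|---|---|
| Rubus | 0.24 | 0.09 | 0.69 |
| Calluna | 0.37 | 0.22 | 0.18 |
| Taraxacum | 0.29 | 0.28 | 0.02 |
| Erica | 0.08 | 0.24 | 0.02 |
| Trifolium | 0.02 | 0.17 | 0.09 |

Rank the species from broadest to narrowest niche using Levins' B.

Σp_IIIᵢ² = 0.24² + 0.37² + 0.29² + 0.08² + 0.02² = 0.0576 + 0.1369 + 0.0841 + 0.0064 + 0.0004 = 0.2854
B_III = 1 / 0.2854 = 3.5039
Σp_Iᵢ² = 0.09² + 0.22² + 0.28² + 0.24² + 0.17² = 0.0081 + 0.0484 + 0.0784 + 0.0576 + 0.0289 = 0.2214
B_I = 1 / 0.2214 = 4.5167
Σp_IVᵢ² = 0.69² + 0.18² + 0.02² + 0.02² + 0.09² = 0.4761 + 0.0324 + 0.0004 + 0.0004 + 0.0081 = 0.5174
B_IV = 1 / 0.5174 = 1.9327
Ranking by B (broadest → narrowest): morphospecies I (4.52) > morphospecies III (3.50) > morphospecies IV (1.93)

morphospecies I > morphospecies III > morphospecies IV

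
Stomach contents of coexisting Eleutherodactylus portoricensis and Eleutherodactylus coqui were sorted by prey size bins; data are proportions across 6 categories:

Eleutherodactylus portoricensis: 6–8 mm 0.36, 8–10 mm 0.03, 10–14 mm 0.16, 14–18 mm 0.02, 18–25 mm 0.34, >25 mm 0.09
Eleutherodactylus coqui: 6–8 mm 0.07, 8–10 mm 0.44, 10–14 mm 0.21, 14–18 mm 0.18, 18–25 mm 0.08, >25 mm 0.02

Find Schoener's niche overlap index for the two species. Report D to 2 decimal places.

Σ|p₁ᵢ − p₂ᵢ| = 0.29 + 0.41 + 0.05 + 0.16 + 0.26 + 0.07 = 1.24
D = 1 − ½ × 1.24 = 1 − 0.620 = 0.3800

0.38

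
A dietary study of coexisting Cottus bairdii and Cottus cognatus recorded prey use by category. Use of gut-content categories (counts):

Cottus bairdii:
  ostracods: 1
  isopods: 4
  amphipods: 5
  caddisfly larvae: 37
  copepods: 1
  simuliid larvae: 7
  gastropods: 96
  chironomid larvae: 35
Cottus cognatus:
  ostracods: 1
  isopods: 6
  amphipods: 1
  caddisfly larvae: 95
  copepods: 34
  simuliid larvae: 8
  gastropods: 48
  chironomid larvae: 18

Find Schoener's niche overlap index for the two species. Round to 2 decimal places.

Proportions for Cottus bairdii (n=186): 1/186=0.0054, 4/186=0.0215, 5/186=0.0269, 37/186=0.1989, 1/186=0.0054, 7/186=0.0376, 96/186=0.5161, 35/186=0.1882
Proportions for Cottus cognatus (n=211): 1/211=0.0047, 6/211=0.0284, 1/211=0.0047, 95/211=0.4502, 34/211=0.1611, 8/211=0.0379, 48/211=0.2275, 18/211=0.0853
Σ|p₁ᵢ − p₂ᵢ| = 0.0007 + 0.0069 + 0.0222 + 0.2513 + 0.1557 + 0.0003 + 0.2886 + 0.1029 = 0.8286
D = 1 − ½ × 0.8286 = 1 − 0.41430 = 0.58570

0.59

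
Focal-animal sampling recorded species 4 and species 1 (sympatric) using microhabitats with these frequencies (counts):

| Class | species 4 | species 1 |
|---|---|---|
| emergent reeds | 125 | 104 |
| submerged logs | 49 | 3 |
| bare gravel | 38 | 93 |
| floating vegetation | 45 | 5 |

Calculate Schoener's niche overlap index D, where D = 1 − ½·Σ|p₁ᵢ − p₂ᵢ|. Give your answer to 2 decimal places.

Proportions for species 4 (n=257): 125/257=0.4864, 49/257=0.1907, 38/257=0.1479, 45/257=0.1751
Proportions for species 1 (n=205): 104/205=0.5073, 3/205=0.0146, 93/205=0.4537, 5/205=0.0244
Σ|p₁ᵢ − p₂ᵢ| = 0.0209 + 0.1761 + 0.3058 + 0.1507 = 0.6535
D = 1 − ½ × 0.6535 = 1 − 0.32675 = 0.67325

0.67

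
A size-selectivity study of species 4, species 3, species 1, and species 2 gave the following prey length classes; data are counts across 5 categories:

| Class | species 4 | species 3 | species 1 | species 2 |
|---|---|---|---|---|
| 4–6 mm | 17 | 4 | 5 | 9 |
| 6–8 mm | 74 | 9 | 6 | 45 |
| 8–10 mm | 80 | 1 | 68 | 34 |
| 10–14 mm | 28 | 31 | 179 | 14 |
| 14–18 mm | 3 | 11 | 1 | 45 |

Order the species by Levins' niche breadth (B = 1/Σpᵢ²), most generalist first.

Proportions for species 4 (n=202): 17/202=0.0842, 74/202=0.3663, 80/202=0.3960, 28/202=0.1386, 3/202=0.0149
Proportions for species 3 (n=56): 4/56=0.0714, 9/56=0.1607, 1/56=0.0179, 31/56=0.5536, 11/56=0.1964
Proportions for species 1 (n=259): 5/259=0.0193, 6/259=0.0232, 68/259=0.2625, 179/259=0.6911, 1/259=0.0039
Proportions for species 2 (n=147): 9/147=0.0612, 45/147=0.3061, 34/147=0.2313, 14/147=0.0952, 45/147=0.3061
Σp_4ᵢ² = 0.0842² + 0.3663² + 0.3960² + 0.1386² + 0.0149² = 0.007090 + 0.134176 + 0.156816 + 0.019210 + 0.000222 = 0.317514
B_4 = 1 / 0.317514 = 3.1495
Σp_3ᵢ² = 0.0714² + 0.1607² + 0.0179² + 0.5536² + 0.1964² = 0.005098 + 0.025824 + 0.000320 + 0.306473 + 0.038573 = 0.376288
B_3 = 1 / 0.376288 = 2.6575
Σp_1ᵢ² = 0.0193² + 0.0232² + 0.2625² + 0.6911² + 0.0039² = 0.000372 + 0.000538 + 0.068906 + 0.477619 + 0.000015 = 0.547450
B_1 = 1 / 0.547450 = 1.8267
Σp_2ᵢ² = 0.0612² + 0.3061² + 0.2313² + 0.0952² + 0.3061² = 0.003745 + 0.093697 + 0.053500 + 0.009063 + 0.093697 = 0.253702
B_2 = 1 / 0.253702 = 3.9416
Ranking by B (broadest → narrowest): species 2 (3.94) > species 4 (3.15) > species 3 (2.66) > species 1 (1.83)

species 2 > species 4 > species 3 > species 1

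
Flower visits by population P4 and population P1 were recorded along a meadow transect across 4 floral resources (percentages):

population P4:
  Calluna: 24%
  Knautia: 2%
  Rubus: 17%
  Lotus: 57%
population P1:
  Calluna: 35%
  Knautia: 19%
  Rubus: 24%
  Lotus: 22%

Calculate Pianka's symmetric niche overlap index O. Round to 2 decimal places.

Convert percentages to proportions (divide by 100).
Σ p₁ᵢp₂ᵢ = 0.0840 + 0.0038 + 0.0408 + 0.1254 = 0.2540
Σp_1ᵢ² = 0.24² + 0.02² + 0.17² + 0.57² = 0.0576 + 0.0004 + 0.0289 + 0.3249 = 0.4118
Σp_2ᵢ² = 0.35² + 0.19² + 0.24² + 0.22² = 0.1225 + 0.0361 + 0.0576 + 0.0484 = 0.2646
O = 0.2540 / √(0.4118 × 0.2646) = 0.2540 / 0.33009 = 0.7695

0.77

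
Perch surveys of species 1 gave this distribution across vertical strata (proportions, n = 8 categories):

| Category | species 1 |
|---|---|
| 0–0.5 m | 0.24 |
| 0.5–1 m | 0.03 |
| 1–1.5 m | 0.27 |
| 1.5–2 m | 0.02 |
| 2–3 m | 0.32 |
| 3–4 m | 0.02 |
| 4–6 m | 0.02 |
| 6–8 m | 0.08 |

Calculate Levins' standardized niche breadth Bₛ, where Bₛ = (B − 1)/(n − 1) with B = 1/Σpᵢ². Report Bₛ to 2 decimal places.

Σpᵢ² = 0.24² + 0.03² + 0.27² + 0.02² + 0.32² + 0.02² + 0.02² + 0.08² = 0.0576 + 0.0009 + 0.0729 + 0.0004 + 0.1024 + 0.0004 + 0.0004 + 0.0064 = 0.2414
B = 1 / 0.2414 = 4.1425
Bₛ = (B − 1)/(n − 1) = (4.1425 − 1)/(8 − 1) = 3.1425/7 = 0.4489

0.45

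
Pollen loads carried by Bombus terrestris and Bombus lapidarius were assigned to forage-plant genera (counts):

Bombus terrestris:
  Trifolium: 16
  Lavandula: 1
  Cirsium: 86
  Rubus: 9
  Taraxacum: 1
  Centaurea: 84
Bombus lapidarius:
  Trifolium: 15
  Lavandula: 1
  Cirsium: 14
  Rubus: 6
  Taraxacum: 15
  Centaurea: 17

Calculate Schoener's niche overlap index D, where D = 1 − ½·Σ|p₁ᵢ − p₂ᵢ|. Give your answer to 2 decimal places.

Proportions for Bombus terrestris (n=197): 16/197=0.0812, 1/197=0.0051, 86/197=0.4365, 9/197=0.0457, 1/197=0.0051, 84/197=0.4264
Proportions for Bombus lapidarius (n=68): 15/68=0.2206, 1/68=0.0147, 14/68=0.2059, 6/68=0.0882, 15/68=0.2206, 17/68=0.2500
Σ|p₁ᵢ − p₂ᵢ| = 0.1394 + 0.0096 + 0.2306 + 0.0425 + 0.2155 + 0.1764 = 0.8140
D = 1 − ½ × 0.8140 = 1 − 0.40700 = 0.59300

0.59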